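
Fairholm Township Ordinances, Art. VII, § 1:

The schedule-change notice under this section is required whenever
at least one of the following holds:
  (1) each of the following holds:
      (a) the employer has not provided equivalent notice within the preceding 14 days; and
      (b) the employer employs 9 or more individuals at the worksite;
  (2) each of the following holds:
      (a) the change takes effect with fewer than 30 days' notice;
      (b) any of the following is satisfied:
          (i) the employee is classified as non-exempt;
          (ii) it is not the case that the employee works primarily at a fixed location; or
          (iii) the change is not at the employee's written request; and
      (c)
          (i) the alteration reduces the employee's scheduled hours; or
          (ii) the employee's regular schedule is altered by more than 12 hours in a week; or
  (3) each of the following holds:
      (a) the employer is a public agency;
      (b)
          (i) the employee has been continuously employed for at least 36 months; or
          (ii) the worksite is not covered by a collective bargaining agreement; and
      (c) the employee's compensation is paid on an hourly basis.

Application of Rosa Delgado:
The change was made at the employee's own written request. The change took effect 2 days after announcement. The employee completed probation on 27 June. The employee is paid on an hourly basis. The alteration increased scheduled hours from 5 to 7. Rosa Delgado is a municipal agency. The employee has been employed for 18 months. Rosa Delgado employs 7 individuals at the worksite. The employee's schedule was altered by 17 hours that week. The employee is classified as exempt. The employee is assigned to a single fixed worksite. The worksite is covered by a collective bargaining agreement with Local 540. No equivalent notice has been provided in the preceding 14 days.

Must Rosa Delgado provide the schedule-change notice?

No — not required.

(a) no recent notice — holds.
(b) ≥ 9 at site — not satisfied.
(1) = T AND F = false.
(a) < 30 days' notice — met.
(i) non-exempt — not satisfied.
(ii) not (fixed location) — not met.
(iii) not employee-requested — not met.
So (b) is not satisfied (F OR F OR F).
(i) hours reduced — not satisfied.
(ii) schedule shift > 12h — met.
So (c) is satisfied (F OR T).
So (2) is not satisfied (T AND F AND T).
(a) public agency — holds.
(i) tenure ≥ 36 mo. — fails.
(ii) no CBA — fails.
(b): F OR F → false.
(c) hourly-paid — holds.
So (3) is not satisfied (T AND F AND T).
Overall = F OR F OR F = false.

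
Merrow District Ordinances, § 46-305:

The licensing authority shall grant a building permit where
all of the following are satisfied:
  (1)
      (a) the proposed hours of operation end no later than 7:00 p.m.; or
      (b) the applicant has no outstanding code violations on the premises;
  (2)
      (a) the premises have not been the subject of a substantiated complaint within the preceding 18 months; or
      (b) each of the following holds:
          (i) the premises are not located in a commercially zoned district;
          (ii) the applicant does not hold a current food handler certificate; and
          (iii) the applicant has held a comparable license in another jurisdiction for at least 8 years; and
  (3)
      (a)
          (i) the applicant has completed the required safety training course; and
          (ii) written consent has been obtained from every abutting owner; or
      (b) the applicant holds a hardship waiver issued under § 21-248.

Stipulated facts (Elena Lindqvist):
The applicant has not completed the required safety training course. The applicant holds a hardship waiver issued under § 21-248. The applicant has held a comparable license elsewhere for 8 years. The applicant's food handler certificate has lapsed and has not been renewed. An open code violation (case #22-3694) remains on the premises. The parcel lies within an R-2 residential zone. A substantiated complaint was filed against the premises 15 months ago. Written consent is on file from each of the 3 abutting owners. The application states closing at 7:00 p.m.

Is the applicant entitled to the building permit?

Yes — granted.

(a) closes by 7 p.m. — holds.
(b) no code violations — not satisfied.
(1): T OR F → true.
(a) no complaint in 18 mo. — not met.
(i) not (commercially zoned) — satisfied.
(ii) not (food handler cert.) — satisfied.
(iii) prior license ≥ 8 yr — met.
So (b) is satisfied (T AND T AND T).
So (2) is satisfied (F OR T).
(i) safety training — fails.
(ii) all abutters consent — holds.
(a): F AND T → false.
(b) hardship waiver — met.
So (3) is satisfied (F OR T).
Overall = T AND T AND T = true.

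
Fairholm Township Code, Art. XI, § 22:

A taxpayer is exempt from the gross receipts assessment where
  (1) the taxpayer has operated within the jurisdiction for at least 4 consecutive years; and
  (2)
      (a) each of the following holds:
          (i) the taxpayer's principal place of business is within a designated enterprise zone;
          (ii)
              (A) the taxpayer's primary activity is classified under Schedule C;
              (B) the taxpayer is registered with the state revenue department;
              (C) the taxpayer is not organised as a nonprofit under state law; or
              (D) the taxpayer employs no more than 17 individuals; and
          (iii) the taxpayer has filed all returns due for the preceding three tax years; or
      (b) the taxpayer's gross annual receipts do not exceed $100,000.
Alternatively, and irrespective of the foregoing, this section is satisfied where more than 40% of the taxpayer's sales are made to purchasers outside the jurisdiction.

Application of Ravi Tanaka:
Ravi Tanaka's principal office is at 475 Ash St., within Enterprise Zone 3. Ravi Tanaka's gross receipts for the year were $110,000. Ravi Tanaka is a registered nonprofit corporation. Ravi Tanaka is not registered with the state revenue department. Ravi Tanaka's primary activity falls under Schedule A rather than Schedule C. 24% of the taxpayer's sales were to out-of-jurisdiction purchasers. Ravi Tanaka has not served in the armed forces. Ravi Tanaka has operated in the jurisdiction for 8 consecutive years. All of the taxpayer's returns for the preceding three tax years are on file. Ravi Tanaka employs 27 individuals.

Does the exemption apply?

(1) ≥ 4 yrs in jurisdiction — met.
(i) in enterprise zone — holds.
(A) Schedule C activity — not met.
(B) state-registered — not met.
(C) not (nonprofit) — not satisfied.
(D) ≤ 17 employees — not satisfied.
(ii): F OR F OR F OR F → false.
(iii) returns current — satisfied.
(a): T AND F AND T → false.
(b) receipts ≤ $100,000 — not satisfied.
So (2) is not satisfied (F OR F).
Overall: T AND F → false.
Exception (>40% out-of-jur. sales) — not satisfied.
Result: main false OR exception false → false.

No — not exempt.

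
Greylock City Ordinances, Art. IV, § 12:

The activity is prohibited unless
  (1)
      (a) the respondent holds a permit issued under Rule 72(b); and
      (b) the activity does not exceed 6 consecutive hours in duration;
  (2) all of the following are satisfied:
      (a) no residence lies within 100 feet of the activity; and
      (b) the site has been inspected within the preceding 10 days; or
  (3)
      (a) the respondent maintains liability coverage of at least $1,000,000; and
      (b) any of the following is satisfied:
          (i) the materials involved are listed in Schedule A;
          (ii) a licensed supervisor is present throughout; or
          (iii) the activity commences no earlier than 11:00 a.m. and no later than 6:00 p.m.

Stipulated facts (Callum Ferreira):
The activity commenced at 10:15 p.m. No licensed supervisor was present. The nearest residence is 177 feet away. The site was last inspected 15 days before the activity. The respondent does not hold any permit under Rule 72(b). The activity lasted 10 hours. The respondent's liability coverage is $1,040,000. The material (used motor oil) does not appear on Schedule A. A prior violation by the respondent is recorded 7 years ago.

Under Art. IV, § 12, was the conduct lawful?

(a) holds permit — not satisfied.
(b) ≤ 6 hrs duration — not met.
(1) = F AND F = false.
(a) no residence in 100 ft — holds.
(b) site inspected — not met.
So (2) is not satisfied (T AND F).
(a) coverage ≥ $1,000,000 — satisfied.
(i) Schedule A material — not satisfied.
(ii) supervisor present — not satisfied.
(iii) start within hours — not met.
So (b) is not satisfied (F OR F OR F).
(3): T AND F → false.
So Overall is not satisfied (F OR F OR F).

No — unlawful.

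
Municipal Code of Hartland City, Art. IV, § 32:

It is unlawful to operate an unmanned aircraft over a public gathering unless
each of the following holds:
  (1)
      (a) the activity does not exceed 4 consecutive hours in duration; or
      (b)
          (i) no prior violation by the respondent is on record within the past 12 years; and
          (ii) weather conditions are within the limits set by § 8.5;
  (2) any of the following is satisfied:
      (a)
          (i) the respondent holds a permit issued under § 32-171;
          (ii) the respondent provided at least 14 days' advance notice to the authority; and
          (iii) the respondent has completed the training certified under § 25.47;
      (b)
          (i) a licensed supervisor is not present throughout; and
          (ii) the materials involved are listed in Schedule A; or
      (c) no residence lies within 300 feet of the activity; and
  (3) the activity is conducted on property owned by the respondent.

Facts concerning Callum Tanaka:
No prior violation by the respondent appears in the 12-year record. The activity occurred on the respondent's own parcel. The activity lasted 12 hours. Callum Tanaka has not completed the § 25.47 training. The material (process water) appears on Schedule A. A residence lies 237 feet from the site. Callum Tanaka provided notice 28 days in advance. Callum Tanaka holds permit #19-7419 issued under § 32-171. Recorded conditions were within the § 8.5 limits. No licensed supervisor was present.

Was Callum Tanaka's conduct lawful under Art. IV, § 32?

(a) ≤ 4 hrs duration — not satisfied.
(i) no prior violation — met.
(ii) weather ok — satisfied.
So (b) is satisfied (T AND T).
So (1) is satisfied (F OR T).
(i) holds permit — satisfied.
(ii) ≥14 days' notice — met.
(iii) training certified — not satisfied.
(a): T AND T AND F → false.
(i) not (supervisor present) — holds.
(ii) Schedule A material — holds.
(b): T AND T → true.
(c) no residence in 300 ft — fails.
(2): F OR T OR F → true.
(3) own property — met.
Overall: T AND T AND T → true.

Yes — lawful.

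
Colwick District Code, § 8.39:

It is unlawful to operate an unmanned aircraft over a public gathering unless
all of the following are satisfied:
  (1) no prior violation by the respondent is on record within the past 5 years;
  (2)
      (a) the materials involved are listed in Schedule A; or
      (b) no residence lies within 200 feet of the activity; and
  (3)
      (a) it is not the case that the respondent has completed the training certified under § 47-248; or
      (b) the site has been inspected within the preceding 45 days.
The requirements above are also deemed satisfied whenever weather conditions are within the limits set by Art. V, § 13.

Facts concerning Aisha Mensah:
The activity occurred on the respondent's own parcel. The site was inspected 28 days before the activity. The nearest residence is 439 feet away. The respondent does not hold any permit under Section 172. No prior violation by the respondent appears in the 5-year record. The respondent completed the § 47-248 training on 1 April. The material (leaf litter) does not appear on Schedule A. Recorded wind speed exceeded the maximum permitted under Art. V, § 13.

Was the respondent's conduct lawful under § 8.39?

Yes — lawful.

(1) no prior violation — met.
(a) Schedule A material — fails.
(b) no residence in 200 ft — satisfied.
(2) = F OR T = true.
(a) not (training certified) — not satisfied.
(b) site inspected — holds.
(3): F OR T → true.
Overall: T AND T AND T → true.
Exception (weather ok) — not satisfied.
Result: main true OR exception false → true.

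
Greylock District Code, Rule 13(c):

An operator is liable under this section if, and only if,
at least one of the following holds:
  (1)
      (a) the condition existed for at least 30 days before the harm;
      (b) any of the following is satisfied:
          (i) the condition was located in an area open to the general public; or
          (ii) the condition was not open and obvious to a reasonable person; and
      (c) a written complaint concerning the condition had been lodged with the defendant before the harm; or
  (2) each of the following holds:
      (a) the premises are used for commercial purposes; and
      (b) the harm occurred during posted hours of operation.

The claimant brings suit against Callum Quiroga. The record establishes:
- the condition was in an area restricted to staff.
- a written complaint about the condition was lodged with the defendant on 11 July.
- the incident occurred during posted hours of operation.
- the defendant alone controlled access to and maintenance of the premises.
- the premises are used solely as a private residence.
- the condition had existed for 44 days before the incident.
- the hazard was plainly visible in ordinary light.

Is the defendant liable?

(a) condition ≥30 days old — met.
(i) public area — fails.
(ii) not open/obvious — fails.
(b) = F OR F = false.
(c) complaint lodged — holds.
So (1) is not satisfied (T AND F AND T).
(a) commercial use — fails.
(b) during posted hours — satisfied.
(2) = F AND T = false.
Overall: F OR F → false.

No — not liable.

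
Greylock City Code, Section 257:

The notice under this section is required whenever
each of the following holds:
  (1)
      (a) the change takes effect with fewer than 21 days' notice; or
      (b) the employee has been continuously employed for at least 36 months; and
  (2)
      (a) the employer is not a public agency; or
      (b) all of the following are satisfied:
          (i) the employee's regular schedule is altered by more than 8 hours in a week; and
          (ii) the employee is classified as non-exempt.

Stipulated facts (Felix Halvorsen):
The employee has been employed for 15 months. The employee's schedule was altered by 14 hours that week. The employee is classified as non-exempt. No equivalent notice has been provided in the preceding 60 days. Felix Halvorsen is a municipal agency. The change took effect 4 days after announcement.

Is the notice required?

(a) < 21 days' notice — satisfied.
(b) tenure ≥ 36 mo. — not met.
So (1) is satisfied (T OR F).
(a) not (public agency) — not satisfied.
(i) schedule shift > 8h — satisfied.
(ii) non-exempt — satisfied.
So (b) is satisfied (T AND T).
(2): F OR T → true.
Overall = T AND T = true.

Yes — required.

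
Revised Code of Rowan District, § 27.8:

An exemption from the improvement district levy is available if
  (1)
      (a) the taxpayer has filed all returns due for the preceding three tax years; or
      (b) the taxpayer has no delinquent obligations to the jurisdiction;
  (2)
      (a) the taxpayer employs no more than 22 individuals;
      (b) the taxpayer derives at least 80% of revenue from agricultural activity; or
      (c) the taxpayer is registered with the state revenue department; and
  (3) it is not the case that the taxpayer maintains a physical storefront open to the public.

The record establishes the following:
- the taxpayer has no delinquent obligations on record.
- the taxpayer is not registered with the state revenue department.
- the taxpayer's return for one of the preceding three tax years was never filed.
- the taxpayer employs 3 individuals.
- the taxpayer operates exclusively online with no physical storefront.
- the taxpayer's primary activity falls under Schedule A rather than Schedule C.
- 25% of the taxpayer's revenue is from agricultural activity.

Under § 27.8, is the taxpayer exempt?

(a) returns current — not met.
(b) no delinquency — holds.
(1): F OR T → true.
(a) ≤ 22 employees — holds.
(b) ≥80% agricultural — fails.
(c) state-registered — fails.
(2): T OR F OR F → true.
(3) not (has storefront) — satisfied.
So Overall is satisfied (T AND T AND T).

Yes — exempt.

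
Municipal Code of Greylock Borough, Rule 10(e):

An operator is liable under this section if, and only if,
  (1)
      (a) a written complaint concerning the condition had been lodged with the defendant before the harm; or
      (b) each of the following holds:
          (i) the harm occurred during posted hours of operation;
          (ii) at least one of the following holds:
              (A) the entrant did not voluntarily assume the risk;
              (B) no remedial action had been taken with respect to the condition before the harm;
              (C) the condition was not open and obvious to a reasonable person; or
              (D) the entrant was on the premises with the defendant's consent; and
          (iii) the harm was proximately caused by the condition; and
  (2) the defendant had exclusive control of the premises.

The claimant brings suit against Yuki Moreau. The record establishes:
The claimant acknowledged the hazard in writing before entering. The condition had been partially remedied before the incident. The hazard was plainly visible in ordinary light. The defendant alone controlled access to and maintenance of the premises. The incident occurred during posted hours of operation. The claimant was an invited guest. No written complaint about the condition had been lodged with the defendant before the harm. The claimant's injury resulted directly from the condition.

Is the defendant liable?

(a) complaint lodged — not met.
(i) during posted hours — satisfied.
(A) no assumed risk — fails.
(B) no remedial action — not satisfied.
(C) not open/obvious — fails.
(D) consent to enter — satisfied.
(ii) = F OR F OR F OR T = true.
(iii) proximate cause — holds.
So (b) is satisfied (T AND T AND T).
So (1) is satisfied (F OR T).
(2) exclusive control — holds.
Overall = T AND T = true.

Yes — liable.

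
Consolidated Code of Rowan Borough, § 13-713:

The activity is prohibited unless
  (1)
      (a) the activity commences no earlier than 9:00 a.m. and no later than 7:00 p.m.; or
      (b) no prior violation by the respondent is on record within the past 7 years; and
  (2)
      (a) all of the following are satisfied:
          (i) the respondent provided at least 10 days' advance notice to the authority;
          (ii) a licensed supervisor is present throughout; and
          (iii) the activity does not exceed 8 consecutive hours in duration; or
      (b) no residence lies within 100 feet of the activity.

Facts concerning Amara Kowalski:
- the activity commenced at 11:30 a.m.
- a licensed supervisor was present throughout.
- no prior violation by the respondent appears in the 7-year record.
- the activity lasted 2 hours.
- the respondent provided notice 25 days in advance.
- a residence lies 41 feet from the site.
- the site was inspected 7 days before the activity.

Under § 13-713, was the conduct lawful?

(a) start within hours — met.
(b) no prior violation — holds.
So (1) is satisfied (T OR T).
(i) ≥10 days' notice — holds.
(ii) supervisor present — met.
(iii) ≤ 8 hrs duration — holds.
So (a) is satisfied (T AND T AND T).
(b) no residence in 100 ft — fails.
(2) = T OR F = true.
So Overall is satisfied (T AND T).

Yes — lawful.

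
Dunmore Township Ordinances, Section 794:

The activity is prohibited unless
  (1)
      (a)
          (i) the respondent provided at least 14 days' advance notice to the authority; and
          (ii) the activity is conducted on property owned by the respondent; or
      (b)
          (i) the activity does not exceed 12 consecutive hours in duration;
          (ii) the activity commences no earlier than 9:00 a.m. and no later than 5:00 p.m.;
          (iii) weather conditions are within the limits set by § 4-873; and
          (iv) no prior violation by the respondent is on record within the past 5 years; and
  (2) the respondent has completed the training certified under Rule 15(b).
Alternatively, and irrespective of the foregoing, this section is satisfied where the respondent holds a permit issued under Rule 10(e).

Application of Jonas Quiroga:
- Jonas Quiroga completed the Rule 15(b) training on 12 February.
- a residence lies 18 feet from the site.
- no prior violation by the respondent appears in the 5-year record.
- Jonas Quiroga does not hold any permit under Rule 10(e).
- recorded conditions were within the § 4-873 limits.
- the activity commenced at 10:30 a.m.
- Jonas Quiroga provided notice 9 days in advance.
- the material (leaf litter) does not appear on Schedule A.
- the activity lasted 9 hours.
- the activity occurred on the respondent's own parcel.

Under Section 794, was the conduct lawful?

Yes — lawful.

(i) ≥14 days' notice — not met.
(ii) own property — met.
(a) = F AND T = false.
(i) ≤ 12 hrs duration — met.
(ii) start within hours — met.
(iii) weather ok — met.
(iv) no prior violation — met.
(b) = T AND T AND T AND T = true.
So (1) is satisfied (F OR T).
(2) training certified — holds.
So Overall is satisfied (T AND T).
Exception (holds permit) — not satisfied.
Result: main true OR exception false → true.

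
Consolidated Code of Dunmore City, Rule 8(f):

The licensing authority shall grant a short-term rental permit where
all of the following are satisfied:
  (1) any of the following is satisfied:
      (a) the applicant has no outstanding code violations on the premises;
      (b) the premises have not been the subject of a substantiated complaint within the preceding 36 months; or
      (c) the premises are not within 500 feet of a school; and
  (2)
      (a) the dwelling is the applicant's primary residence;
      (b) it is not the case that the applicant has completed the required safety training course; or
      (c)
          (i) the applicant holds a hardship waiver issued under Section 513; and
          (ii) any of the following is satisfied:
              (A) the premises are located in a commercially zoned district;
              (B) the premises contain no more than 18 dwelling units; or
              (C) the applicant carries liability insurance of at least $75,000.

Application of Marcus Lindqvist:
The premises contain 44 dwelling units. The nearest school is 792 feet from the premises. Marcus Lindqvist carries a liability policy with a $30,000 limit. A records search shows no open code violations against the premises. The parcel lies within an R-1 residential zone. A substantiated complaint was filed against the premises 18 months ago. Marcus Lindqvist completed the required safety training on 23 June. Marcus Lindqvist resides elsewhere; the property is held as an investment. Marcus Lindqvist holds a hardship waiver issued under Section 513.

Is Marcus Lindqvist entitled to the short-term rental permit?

(a) no code violations — holds.
(b) no complaint in 36 mo. — not met.
(c) ≥500 ft from school — met.
So (1) is satisfied (T OR F OR T).
(a) primary residence — not satisfied.
(b) not (safety training) — not met.
(i) hardship waiver — satisfied.
(A) commercially zoned — not met.
(B) ≤ 18 units — not satisfied.
(C) insurance ≥ $75,000 — not met.
So (ii) is not satisfied (F OR F OR F).
So (c) is not satisfied (T AND F).
(2): F OR F OR F → false.
Overall = T AND F = false.

No — denied.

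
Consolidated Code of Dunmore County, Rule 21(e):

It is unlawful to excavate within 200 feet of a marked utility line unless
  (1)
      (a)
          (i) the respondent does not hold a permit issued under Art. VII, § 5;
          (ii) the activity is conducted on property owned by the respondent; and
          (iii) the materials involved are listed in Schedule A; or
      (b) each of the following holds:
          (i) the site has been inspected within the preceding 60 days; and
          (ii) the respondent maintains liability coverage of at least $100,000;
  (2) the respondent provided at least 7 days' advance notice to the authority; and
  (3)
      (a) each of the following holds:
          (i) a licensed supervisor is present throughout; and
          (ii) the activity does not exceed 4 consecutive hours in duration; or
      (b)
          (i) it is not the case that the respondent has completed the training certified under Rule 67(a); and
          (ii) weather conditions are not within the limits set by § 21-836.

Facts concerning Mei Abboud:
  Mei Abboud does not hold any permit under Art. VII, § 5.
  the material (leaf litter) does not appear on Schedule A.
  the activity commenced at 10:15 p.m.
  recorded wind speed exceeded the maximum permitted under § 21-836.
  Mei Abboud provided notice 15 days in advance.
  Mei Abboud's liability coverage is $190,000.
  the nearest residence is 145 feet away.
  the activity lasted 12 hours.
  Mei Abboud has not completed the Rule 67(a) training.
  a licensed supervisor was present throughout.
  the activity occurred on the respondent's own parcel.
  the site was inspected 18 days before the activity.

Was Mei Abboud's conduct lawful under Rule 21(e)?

Yes — lawful.

(i) not (holds permit) — holds.
(ii) own property — satisfied.
(iii) Schedule A material — not satisfied.
So (a) is not satisfied (T AND T AND F).
(i) site inspected — holds.
(ii) coverage ≥ $100,000 — holds.
(b) = T AND T = true.
(1) = F OR T = true.
(2) ≥7 days' notice — met.
(i) supervisor present — holds.
(ii) ≤ 4 hrs duration — not satisfied.
So (a) is not satisfied (T AND F).
(i) not (training certified) — satisfied.
(ii) not (weather ok) — met.
So (b) is satisfied (T AND T).
So (3) is satisfied (F OR T).
Overall: T AND T AND T → true.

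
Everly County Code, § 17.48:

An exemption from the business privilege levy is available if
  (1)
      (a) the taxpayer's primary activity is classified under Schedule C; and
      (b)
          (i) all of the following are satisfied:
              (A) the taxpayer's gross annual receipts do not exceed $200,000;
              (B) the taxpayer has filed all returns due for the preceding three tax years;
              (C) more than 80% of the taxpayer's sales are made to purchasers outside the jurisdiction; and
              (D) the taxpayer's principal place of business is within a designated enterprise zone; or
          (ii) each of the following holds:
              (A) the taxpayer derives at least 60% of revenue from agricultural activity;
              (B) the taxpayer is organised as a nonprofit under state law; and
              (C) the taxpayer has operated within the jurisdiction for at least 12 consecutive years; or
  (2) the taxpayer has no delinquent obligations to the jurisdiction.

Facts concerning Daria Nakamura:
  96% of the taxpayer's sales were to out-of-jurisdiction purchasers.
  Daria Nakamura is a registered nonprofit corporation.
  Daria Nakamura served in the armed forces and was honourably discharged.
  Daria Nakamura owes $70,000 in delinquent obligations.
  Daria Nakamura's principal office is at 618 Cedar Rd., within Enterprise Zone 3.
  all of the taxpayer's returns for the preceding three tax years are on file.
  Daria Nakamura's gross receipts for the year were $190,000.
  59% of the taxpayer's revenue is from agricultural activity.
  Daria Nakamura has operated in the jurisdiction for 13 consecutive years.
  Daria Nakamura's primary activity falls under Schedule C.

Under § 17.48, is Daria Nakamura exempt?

(a) Schedule C activity — satisfied.
(A) receipts ≤ $200,000 — met.
(B) returns current — satisfied.
(C) >80% out-of-jur. sales — met.
(D) in enterprise zone — met.
So (i) is satisfied (T AND T AND T AND T).
(A) ≥60% agricultural — not satisfied.
(B) nonprofit — holds.
(C) ≥ 12 yrs in jurisdiction — met.
So (ii) is not satisfied (F AND T AND T).
So (b) is satisfied (T OR F).
(1) = T AND T = true.
(2) no delinquency — not satisfied.
Overall = T OR F = true.

Yes — exempt.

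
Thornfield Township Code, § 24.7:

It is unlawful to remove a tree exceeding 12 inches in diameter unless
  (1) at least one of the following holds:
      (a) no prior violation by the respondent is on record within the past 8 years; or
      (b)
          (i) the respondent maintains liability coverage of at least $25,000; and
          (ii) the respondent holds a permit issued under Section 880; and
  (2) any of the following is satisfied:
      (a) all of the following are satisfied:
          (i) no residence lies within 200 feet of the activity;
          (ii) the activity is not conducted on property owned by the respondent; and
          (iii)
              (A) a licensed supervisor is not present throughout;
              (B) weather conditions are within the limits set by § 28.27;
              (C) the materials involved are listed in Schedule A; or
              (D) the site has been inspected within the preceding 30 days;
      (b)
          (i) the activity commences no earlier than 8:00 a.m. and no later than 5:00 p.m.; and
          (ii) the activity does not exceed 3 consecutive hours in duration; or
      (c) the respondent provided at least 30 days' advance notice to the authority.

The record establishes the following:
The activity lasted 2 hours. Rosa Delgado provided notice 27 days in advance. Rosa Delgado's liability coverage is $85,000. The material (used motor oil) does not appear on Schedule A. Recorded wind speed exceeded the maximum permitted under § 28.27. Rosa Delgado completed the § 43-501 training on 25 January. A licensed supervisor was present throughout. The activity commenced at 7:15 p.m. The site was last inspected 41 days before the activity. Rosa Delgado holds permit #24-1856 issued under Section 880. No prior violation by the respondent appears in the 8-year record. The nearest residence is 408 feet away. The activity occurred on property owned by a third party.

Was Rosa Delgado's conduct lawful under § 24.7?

No — unlawful.

(a) no prior violation — satisfied.
(i) coverage ≥ $25,000 — met.
(ii) holds permit — met.
So (b) is satisfied (T AND T).
So (1) is satisfied (T OR T).
(i) no residence in 200 ft — met.
(ii) not (own property) — holds.
(A) not (supervisor present) — not satisfied.
(B) weather ok — not satisfied.
(C) Schedule A material — not met.
(D) site inspected — not satisfied.
So (iii) is not satisfied (F OR F OR F OR F).
So (a) is not satisfied (T AND T AND F).
(i) start within hours — not satisfied.
(ii) ≤ 3 hrs duration — met.
(b): F AND T → false.
(c) ≥30 days' notice — not met.
(2) = F OR F OR F = false.
Overall: T AND F → false.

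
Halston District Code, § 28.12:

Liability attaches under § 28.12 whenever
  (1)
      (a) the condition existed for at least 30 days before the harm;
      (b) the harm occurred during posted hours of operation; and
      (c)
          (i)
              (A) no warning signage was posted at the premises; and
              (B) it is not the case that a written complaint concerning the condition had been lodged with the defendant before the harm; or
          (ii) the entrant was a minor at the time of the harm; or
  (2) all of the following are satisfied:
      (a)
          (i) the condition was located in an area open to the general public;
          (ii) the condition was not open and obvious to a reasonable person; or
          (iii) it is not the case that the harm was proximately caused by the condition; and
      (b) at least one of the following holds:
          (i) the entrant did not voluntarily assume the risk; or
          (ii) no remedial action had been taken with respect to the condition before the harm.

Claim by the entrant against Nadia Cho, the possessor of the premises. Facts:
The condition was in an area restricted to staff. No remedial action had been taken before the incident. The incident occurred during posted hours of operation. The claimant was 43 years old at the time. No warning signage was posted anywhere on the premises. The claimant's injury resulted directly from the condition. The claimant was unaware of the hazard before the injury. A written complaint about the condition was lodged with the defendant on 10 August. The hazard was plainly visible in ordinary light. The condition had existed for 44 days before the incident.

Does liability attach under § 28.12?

(a) condition ≥30 days old — met.
(b) during posted hours — satisfied.
(A) no signage posted — satisfied.
(B) not (complaint lodged) — not met.
(i) = T AND F = false.
(ii) entrant a minor — not satisfied.
(c) = F OR F = false.
So (1) is not satisfied (T AND T AND F).
(i) public area — not met.
(ii) not open/obvious — not satisfied.
(iii) not (proximate cause) — not satisfied.
So (a) is not satisfied (F OR F OR F).
(i) no assumed risk — met.
(ii) no remedial action — satisfied.
(b): T OR T → true.
(2) = F AND T = false.
Overall: F OR F → false.

No — not liable.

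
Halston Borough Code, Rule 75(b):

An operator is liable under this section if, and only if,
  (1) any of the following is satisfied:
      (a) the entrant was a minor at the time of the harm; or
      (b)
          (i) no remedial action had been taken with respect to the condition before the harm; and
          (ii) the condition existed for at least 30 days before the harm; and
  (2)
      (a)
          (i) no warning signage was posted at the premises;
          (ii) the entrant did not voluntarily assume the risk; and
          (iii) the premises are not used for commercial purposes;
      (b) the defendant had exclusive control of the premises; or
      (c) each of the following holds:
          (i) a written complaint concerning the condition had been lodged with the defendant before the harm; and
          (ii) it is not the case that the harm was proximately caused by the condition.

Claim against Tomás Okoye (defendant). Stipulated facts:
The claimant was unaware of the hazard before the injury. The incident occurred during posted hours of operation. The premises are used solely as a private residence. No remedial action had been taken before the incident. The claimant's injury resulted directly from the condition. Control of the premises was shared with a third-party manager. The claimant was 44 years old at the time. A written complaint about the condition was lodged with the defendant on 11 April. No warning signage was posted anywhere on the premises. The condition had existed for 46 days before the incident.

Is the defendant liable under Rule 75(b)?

Yes — liable.

(a) entrant a minor — fails.
(i) no remedial action — holds.
(ii) condition ≥30 days old — satisfied.
(b): T AND T → true.
So (1) is satisfied (F OR T).
(i) no signage posted — satisfied.
(ii) no assumed risk — satisfied.
(iii) not (commercial use) — satisfied.
(a): T AND T AND T → true.
(b) exclusive control — not satisfied.
(i) complaint lodged — met.
(ii) not (proximate cause) — not met.
(c) = T AND F = false.
(2) = T OR F OR F = true.
Overall = T AND T = true.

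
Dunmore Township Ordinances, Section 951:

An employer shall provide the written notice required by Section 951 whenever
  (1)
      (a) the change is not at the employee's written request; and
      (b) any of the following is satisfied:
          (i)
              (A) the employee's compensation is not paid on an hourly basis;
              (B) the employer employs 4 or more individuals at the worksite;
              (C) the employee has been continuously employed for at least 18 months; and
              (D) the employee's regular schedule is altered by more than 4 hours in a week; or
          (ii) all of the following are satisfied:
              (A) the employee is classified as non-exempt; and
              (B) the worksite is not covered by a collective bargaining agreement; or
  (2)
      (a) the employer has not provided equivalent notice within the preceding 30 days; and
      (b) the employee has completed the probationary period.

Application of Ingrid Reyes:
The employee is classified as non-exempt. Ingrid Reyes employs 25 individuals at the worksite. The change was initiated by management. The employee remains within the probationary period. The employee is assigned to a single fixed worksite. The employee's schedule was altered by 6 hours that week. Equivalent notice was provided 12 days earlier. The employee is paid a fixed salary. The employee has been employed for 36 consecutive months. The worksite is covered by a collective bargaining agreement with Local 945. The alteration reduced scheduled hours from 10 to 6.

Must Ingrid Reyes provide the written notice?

(a) not employee-requested — satisfied.
(A) not (hourly-paid) — met.
(B) ≥ 4 at site — met.
(C) tenure ≥ 18 mo. — met.
(D) schedule shift > 4h — met.
So (i) is satisfied (T AND T AND T AND T).
(A) non-exempt — met.
(B) no CBA — fails.
(ii): T AND F → false.
So (b) is satisfied (T OR F).
(1): T AND T → true.
(a) no recent notice — fails.
(b) past probation — fails.
So (2) is not satisfied (F AND F).
Overall: T OR F → true.

Yes — required.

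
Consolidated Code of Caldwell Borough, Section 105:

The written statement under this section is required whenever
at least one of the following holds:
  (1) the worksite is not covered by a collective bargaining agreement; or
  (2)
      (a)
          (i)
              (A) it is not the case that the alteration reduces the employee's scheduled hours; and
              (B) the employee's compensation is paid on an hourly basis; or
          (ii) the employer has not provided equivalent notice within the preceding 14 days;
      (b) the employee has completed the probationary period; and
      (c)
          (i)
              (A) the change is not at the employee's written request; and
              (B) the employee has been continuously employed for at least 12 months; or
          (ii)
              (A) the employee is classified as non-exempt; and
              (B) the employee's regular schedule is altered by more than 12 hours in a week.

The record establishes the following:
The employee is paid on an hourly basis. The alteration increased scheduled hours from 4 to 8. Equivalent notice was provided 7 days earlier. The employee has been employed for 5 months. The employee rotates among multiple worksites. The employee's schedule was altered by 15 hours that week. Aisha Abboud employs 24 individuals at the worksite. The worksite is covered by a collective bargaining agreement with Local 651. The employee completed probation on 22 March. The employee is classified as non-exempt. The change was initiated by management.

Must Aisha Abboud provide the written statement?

(1) no CBA — fails.
(A) not (hours reduced) — holds.
(B) hourly-paid — holds.
(i): T AND T → true.
(ii) no recent notice — not met.
(a): T OR F → true.
(b) past probation — holds.
(A) not employee-requested — satisfied.
(B) tenure ≥ 12 mo. — not satisfied.
So (i) is not satisfied (T AND F).
(A) non-exempt — holds.
(B) schedule shift > 12h — satisfied.
(ii) = T AND T = true.
(c) = F OR T = true.
(2) = T AND T AND T = true.
Overall = F OR T = true.

Yes — required.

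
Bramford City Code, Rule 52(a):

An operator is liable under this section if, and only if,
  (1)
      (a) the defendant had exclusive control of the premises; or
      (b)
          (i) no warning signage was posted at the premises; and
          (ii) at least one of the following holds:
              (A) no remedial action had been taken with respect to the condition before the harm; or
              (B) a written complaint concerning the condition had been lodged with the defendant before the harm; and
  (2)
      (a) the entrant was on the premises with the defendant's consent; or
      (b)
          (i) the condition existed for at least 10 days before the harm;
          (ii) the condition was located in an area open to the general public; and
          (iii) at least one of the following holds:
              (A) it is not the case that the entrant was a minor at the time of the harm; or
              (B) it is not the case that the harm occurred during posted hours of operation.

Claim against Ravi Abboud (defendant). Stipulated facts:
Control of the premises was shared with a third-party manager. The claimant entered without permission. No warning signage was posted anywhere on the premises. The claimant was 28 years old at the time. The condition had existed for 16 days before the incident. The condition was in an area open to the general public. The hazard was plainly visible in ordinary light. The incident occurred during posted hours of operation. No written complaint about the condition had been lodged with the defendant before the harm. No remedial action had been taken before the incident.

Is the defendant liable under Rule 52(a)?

Yes — liable.

(a) exclusive control — fails.
(i) no signage posted — met.
(A) no remedial action — satisfied.
(B) complaint lodged — fails.
So (ii) is satisfied (T OR F).
So (b) is satisfied (T AND T).
(1) = F OR T = true.
(a) consent to enter — fails.
(i) condition ≥10 days old — met.
(ii) public area — satisfied.
(A) not (entrant a minor) — holds.
(B) not (during posted hours) — not met.
(iii): T OR F → true.
(b): T AND T AND T → true.
(2): F OR T → true.
Overall: T AND T → true.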